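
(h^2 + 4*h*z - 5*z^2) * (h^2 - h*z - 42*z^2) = h^4 + 3*h^3*z - 51*h^2*z^2 - 163*h*z^3 + 210*z^4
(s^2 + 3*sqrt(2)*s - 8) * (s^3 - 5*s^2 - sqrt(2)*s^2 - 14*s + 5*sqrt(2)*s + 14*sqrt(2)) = s^5 - 5*s^4 + 2*sqrt(2)*s^4 - 28*s^3 - 10*sqrt(2)*s^3 - 20*sqrt(2)*s^2 + 70*s^2 - 40*sqrt(2)*s + 196*s - 112*sqrt(2)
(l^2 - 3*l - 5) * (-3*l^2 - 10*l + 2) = -3*l^4 - l^3 + 47*l^2 + 44*l - 10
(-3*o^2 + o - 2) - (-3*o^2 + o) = -2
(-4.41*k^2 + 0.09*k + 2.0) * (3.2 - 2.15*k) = 9.4815*k^3 - 14.3055*k^2 - 4.012*k + 6.4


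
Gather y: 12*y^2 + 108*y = 12*y^2 + 108*y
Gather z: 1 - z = 1 - z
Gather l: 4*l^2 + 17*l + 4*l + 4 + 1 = 4*l^2 + 21*l + 5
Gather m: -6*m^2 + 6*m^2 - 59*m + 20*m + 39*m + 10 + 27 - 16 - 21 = 0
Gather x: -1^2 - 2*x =-2*x - 1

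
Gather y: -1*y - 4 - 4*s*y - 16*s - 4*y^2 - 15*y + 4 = -16*s - 4*y^2 + y*(-4*s - 16)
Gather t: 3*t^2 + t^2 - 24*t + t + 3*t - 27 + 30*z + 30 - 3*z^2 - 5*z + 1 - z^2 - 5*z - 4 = 4*t^2 - 20*t - 4*z^2 + 20*z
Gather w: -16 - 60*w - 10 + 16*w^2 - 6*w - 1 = 16*w^2 - 66*w - 27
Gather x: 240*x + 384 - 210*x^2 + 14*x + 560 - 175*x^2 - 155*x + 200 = -385*x^2 + 99*x + 1144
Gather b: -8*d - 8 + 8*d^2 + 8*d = 8*d^2 - 8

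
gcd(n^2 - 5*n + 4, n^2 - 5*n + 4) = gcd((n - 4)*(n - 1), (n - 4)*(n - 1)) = n^2 - 5*n + 4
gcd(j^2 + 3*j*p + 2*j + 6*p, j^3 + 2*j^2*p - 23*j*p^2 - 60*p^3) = j + 3*p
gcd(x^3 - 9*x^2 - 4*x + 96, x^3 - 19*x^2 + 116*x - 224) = x^2 - 12*x + 32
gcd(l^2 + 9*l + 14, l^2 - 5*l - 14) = l + 2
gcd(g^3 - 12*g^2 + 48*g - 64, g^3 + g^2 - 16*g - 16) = g - 4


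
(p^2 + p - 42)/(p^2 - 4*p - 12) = (p + 7)/(p + 2)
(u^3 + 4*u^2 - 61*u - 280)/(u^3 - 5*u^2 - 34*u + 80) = (u + 7)/(u - 2)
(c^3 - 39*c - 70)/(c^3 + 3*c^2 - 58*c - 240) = (c^2 - 5*c - 14)/(c^2 - 2*c - 48)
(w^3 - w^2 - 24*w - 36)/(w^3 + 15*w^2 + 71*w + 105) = (w^2 - 4*w - 12)/(w^2 + 12*w + 35)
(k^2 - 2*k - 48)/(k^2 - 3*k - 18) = (-k^2 + 2*k + 48)/(-k^2 + 3*k + 18)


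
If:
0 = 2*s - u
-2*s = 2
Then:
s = -1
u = -2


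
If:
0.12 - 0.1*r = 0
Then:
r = 1.20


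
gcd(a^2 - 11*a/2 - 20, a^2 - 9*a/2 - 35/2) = a + 5/2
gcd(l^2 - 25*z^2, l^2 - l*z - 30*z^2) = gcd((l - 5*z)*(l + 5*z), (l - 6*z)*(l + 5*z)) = l + 5*z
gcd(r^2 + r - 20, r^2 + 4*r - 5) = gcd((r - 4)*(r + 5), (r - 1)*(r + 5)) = r + 5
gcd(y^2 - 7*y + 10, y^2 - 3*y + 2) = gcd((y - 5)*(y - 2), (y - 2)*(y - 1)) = y - 2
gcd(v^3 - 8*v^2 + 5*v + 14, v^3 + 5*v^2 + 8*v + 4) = v + 1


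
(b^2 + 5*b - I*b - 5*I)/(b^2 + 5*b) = (b - I)/b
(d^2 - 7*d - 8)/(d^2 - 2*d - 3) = (d - 8)/(d - 3)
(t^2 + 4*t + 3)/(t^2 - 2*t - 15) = (t + 1)/(t - 5)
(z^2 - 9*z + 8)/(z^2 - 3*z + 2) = (z - 8)/(z - 2)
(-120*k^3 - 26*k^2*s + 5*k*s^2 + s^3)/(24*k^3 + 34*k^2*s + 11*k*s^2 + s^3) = (-5*k + s)/(k + s)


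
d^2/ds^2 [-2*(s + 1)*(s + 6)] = -4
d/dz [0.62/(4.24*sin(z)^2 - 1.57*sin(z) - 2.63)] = (0.9734 - 5.2576*sin(z))*cos(z)/(-4.24*sin(z)^2 + 1.57*sin(z) + 2.63)^2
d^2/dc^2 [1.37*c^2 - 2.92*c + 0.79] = 2.74000000000000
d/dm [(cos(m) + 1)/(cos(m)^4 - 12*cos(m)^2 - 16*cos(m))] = (-21*cos(m) - 9*cos(2*m)/2 + cos(3*m) + 3*cos(4*m)/8 - 167/8)*sin(m)/((cos(m) - 4)^2*(cos(m) + 2)^4*cos(m)^2)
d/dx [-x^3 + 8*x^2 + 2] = x*(16 - 3*x)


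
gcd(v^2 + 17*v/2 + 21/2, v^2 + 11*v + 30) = 1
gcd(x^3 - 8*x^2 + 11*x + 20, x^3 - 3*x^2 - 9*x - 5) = x^2 - 4*x - 5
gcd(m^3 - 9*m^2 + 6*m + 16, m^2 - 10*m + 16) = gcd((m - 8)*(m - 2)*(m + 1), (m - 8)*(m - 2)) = m^2 - 10*m + 16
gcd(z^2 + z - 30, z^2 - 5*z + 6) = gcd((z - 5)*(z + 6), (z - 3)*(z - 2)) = 1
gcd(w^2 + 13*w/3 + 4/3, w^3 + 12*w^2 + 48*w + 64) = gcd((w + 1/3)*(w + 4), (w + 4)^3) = w + 4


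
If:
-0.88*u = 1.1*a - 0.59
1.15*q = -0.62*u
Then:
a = 0.536363636363636 - 0.8*u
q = -0.539130434782609*u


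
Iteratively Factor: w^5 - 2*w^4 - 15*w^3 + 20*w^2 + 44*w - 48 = (w - 2)*(w^4 - 15*w^2 - 10*w + 24) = (w - 2)*(w + 2)*(w^3 - 2*w^2 - 11*w + 12) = (w - 4)*(w - 2)*(w + 2)*(w^2 + 2*w - 3) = (w - 4)*(w - 2)*(w - 1)*(w + 2)*(w + 3)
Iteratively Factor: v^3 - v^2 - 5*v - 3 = (v + 1)*(v^2 - 2*v - 3) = (v - 3)*(v + 1)*(v + 1)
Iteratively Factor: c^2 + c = (c)*(c + 1)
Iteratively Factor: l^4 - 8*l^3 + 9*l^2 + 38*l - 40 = (l - 1)*(l^3 - 7*l^2 + 2*l + 40) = (l - 1)*(l + 2)*(l^2 - 9*l + 20) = (l - 4)*(l - 1)*(l + 2)*(l - 5)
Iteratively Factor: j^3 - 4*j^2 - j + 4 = (j - 4)*(j^2 - 1) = (j - 4)*(j + 1)*(j - 1)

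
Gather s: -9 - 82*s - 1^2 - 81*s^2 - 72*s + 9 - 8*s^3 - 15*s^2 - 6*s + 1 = -8*s^3 - 96*s^2 - 160*s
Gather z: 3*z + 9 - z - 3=2*z + 6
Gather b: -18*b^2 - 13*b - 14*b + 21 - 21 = -18*b^2 - 27*b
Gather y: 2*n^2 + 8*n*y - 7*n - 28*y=2*n^2 - 7*n + y*(8*n - 28)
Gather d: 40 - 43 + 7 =4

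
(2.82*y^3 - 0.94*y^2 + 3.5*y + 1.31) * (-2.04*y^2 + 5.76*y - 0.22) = -5.7528*y^5 + 18.1608*y^4 - 13.1748*y^3 + 17.6944*y^2 + 6.7756*y - 0.2882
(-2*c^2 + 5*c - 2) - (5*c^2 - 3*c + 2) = -7*c^2 + 8*c - 4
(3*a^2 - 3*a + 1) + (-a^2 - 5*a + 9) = 2*a^2 - 8*a + 10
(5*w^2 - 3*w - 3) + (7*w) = 5*w^2 + 4*w - 3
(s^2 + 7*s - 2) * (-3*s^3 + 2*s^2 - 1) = -3*s^5 - 19*s^4 + 20*s^3 - 5*s^2 - 7*s + 2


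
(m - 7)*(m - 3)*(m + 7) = m^3 - 3*m^2 - 49*m + 147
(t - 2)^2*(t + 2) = t^3 - 2*t^2 - 4*t + 8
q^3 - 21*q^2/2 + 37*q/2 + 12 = (q - 8)*(q - 3)*(q + 1/2)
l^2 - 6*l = l*(l - 6)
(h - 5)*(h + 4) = h^2 - h - 20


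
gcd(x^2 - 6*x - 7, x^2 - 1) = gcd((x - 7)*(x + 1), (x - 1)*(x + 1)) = x + 1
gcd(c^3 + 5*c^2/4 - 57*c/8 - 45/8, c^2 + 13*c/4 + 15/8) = c + 3/4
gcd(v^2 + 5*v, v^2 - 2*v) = v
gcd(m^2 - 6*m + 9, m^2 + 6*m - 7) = 1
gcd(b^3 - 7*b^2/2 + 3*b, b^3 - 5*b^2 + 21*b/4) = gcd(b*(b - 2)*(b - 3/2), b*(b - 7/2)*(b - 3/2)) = b^2 - 3*b/2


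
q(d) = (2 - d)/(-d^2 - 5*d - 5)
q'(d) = (2 - d)*(2*d + 5)/(-d^2 - 5*d - 5)^2 - 1/(-d^2 - 5*d - 5)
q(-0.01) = -0.41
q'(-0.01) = 0.61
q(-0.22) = -0.56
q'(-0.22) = 0.90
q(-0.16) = -0.51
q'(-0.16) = 0.80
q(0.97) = -0.10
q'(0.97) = 0.15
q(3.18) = 0.04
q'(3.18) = 0.02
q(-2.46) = 3.57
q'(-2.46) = -0.57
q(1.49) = -0.03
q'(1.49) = 0.09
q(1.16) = -0.07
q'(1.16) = 0.12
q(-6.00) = -0.73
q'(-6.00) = -0.37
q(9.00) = 0.05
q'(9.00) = 0.00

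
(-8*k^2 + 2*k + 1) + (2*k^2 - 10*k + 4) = -6*k^2 - 8*k + 5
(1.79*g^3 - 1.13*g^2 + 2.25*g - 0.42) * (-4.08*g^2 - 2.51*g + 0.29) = -7.3032*g^5 + 0.1175*g^4 - 5.8246*g^3 - 4.2616*g^2 + 1.7067*g - 0.1218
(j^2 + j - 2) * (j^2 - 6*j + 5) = j^4 - 5*j^3 - 3*j^2 + 17*j - 10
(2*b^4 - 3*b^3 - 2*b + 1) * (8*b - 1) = 16*b^5 - 26*b^4 + 3*b^3 - 16*b^2 + 10*b - 1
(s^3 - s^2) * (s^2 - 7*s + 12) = s^5 - 8*s^4 + 19*s^3 - 12*s^2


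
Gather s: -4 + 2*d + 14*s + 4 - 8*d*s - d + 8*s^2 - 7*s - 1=d + 8*s^2 + s*(7 - 8*d) - 1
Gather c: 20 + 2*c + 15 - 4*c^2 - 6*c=-4*c^2 - 4*c + 35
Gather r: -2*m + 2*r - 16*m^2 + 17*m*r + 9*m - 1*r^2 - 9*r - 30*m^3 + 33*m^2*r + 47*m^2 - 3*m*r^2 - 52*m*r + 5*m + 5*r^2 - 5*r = -30*m^3 + 31*m^2 + 12*m + r^2*(4 - 3*m) + r*(33*m^2 - 35*m - 12)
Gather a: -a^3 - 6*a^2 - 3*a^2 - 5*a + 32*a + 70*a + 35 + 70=-a^3 - 9*a^2 + 97*a + 105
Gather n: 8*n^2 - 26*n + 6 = 8*n^2 - 26*n + 6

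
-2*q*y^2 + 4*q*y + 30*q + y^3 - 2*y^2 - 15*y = (-2*q + y)*(y - 5)*(y + 3)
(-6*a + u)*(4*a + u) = -24*a^2 - 2*a*u + u^2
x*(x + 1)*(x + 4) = x^3 + 5*x^2 + 4*x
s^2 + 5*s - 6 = (s - 1)*(s + 6)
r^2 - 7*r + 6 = (r - 6)*(r - 1)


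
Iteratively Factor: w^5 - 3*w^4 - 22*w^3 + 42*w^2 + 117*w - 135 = (w - 5)*(w^4 + 2*w^3 - 12*w^2 - 18*w + 27) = (w - 5)*(w + 3)*(w^3 - w^2 - 9*w + 9) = (w - 5)*(w - 1)*(w + 3)*(w^2 - 9) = (w - 5)*(w - 1)*(w + 3)^2*(w - 3)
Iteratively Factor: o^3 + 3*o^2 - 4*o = (o + 4)*(o^2 - o) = (o - 1)*(o + 4)*(o)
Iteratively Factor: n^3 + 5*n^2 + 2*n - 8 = (n - 1)*(n^2 + 6*n + 8) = (n - 1)*(n + 4)*(n + 2)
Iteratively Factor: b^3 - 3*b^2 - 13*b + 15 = (b + 3)*(b^2 - 6*b + 5) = (b - 1)*(b + 3)*(b - 5)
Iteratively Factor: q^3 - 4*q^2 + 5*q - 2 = (q - 1)*(q^2 - 3*q + 2) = (q - 1)^2*(q - 2)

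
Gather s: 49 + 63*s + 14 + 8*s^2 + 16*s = 8*s^2 + 79*s + 63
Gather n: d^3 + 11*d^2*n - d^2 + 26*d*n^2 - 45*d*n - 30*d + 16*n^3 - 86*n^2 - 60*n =d^3 - d^2 - 30*d + 16*n^3 + n^2*(26*d - 86) + n*(11*d^2 - 45*d - 60)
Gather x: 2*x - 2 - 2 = 2*x - 4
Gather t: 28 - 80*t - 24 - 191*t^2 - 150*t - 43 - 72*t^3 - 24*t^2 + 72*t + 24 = -72*t^3 - 215*t^2 - 158*t - 15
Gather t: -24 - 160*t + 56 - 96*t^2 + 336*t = -96*t^2 + 176*t + 32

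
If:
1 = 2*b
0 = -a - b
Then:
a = -1/2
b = 1/2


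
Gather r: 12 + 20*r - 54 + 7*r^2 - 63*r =7*r^2 - 43*r - 42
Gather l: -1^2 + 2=1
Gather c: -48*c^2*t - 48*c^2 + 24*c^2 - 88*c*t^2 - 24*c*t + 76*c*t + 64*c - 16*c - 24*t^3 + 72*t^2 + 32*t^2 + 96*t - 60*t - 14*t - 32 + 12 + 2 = c^2*(-48*t - 24) + c*(-88*t^2 + 52*t + 48) - 24*t^3 + 104*t^2 + 22*t - 18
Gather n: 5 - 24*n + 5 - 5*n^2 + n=-5*n^2 - 23*n + 10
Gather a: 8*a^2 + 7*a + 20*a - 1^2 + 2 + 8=8*a^2 + 27*a + 9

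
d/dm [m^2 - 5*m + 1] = 2*m - 5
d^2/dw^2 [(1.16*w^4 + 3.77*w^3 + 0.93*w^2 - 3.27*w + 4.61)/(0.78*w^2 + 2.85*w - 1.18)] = (1.411488*w^6 + 15.47208*w^5 + 50.1266159999999*w^4 - 2.34752999999998*w^3 - 34.724676*w^2 + 74.92602*w + 63.971382)/(0.474552*w^6 + 5.20182*w^5 + 16.852914*w^4 + 7.410285*w^3 - 25.495434*w^2 + 11.90502*w - 1.643032)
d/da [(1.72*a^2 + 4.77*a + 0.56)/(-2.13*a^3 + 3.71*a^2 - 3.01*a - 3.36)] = (3.6636*a^4 + 20.3202*a^3 - 19.2955*a^2 - 15.7136*a - 14.3416)/(4.5369*a^6 - 15.8046*a^5 + 26.5867*a^4 - 8.0206*a^3 - 15.8711*a^2 + 20.2272*a + 11.2896)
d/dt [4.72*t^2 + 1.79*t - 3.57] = 9.44*t + 1.79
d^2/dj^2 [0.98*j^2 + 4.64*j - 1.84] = 1.96000000000000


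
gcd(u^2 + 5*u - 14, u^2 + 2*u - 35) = u + 7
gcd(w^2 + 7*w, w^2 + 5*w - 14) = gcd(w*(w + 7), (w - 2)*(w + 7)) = w + 7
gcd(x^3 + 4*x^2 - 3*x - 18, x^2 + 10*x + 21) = x + 3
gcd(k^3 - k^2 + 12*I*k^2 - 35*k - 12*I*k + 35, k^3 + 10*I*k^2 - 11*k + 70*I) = k^2 + 12*I*k - 35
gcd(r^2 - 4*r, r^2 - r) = r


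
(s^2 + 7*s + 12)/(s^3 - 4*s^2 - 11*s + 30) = (s + 4)/(s^2 - 7*s + 10)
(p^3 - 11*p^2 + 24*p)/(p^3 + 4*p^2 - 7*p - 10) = p*(p^2 - 11*p + 24)/(p^3 + 4*p^2 - 7*p - 10)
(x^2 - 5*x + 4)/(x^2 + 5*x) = (x^2 - 5*x + 4)/(x*(x + 5))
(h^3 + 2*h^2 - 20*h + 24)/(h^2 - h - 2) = (h^2 + 4*h - 12)/(h + 1)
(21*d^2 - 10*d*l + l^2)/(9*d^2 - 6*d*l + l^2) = (7*d - l)/(3*d - l)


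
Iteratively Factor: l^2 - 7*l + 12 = (l - 4)*(l - 3)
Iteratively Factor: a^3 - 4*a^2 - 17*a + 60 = (a + 4)*(a^2 - 8*a + 15) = (a - 5)*(a + 4)*(a - 3)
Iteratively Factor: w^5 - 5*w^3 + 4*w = (w)*(w^4 - 5*w^2 + 4) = w*(w - 2)*(w^3 + 2*w^2 - w - 2) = w*(w - 2)*(w + 2)*(w^2 - 1) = w*(w - 2)*(w + 1)*(w + 2)*(w - 1)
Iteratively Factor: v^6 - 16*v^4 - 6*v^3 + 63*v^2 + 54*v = (v + 2)*(v^5 - 2*v^4 - 12*v^3 + 18*v^2 + 27*v) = (v + 1)*(v + 2)*(v^4 - 3*v^3 - 9*v^2 + 27*v) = (v - 3)*(v + 1)*(v + 2)*(v^3 - 9*v) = (v - 3)*(v + 1)*(v + 2)*(v + 3)*(v^2 - 3*v) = v*(v - 3)*(v + 1)*(v + 2)*(v + 3)*(v - 3)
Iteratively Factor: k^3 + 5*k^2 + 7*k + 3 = (k + 1)*(k^2 + 4*k + 3) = (k + 1)*(k + 3)*(k + 1)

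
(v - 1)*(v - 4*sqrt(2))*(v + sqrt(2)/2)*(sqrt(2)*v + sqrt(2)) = sqrt(2)*v^4 - 7*v^3 - 5*sqrt(2)*v^2 + 7*v + 4*sqrt(2)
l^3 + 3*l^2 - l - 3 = (l - 1)*(l + 1)*(l + 3)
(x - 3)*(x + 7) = x^2 + 4*x - 21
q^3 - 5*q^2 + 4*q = q*(q - 4)*(q - 1)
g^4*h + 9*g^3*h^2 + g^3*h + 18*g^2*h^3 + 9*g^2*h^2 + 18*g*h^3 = g*(g + 3*h)*(g + 6*h)*(g*h + h)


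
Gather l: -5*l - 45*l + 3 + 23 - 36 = -50*l - 10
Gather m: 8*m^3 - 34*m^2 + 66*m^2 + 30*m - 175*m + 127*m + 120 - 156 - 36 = 8*m^3 + 32*m^2 - 18*m - 72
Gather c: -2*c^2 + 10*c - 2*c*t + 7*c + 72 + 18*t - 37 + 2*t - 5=-2*c^2 + c*(17 - 2*t) + 20*t + 30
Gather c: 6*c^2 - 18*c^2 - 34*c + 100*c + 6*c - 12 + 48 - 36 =-12*c^2 + 72*c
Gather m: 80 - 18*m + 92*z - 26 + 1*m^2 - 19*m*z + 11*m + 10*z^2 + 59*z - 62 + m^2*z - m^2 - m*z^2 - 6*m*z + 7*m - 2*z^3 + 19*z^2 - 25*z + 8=m^2*z + m*(-z^2 - 25*z) - 2*z^3 + 29*z^2 + 126*z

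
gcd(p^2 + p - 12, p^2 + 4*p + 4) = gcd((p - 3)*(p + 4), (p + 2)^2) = 1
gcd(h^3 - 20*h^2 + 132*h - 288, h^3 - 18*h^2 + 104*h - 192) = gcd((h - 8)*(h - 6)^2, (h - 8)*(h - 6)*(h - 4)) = h^2 - 14*h + 48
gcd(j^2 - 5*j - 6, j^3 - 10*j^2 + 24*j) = j - 6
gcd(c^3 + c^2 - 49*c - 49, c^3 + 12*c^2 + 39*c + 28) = c^2 + 8*c + 7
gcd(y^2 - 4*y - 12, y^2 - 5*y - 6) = y - 6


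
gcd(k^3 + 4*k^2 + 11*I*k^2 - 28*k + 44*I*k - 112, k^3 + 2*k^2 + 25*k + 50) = 1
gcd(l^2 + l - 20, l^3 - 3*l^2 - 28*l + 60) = l + 5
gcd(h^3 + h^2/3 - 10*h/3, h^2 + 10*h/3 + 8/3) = h + 2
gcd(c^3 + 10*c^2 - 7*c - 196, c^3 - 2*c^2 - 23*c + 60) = c - 4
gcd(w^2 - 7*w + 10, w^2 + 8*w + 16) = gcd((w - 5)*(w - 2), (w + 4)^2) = 1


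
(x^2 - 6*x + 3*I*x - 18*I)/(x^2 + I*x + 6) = (x - 6)/(x - 2*I)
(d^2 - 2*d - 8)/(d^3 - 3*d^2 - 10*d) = (d - 4)/(d*(d - 5))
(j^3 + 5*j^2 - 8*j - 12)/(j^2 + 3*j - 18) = (j^2 - j - 2)/(j - 3)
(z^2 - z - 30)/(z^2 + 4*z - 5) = (z - 6)/(z - 1)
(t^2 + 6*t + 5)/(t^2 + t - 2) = (t^2 + 6*t + 5)/(t^2 + t - 2)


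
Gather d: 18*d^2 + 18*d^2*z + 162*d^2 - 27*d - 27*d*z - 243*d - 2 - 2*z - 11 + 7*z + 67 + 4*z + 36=d^2*(18*z + 180) + d*(-27*z - 270) + 9*z + 90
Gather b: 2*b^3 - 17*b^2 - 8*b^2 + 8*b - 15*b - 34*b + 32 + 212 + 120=2*b^3 - 25*b^2 - 41*b + 364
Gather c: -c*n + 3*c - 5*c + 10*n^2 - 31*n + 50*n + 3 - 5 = c*(-n - 2) + 10*n^2 + 19*n - 2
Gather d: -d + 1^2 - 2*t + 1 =-d - 2*t + 2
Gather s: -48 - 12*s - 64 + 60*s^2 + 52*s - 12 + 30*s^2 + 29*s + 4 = 90*s^2 + 69*s - 120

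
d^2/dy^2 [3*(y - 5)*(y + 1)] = 6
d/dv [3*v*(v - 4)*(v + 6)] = 9*v^2 + 12*v - 72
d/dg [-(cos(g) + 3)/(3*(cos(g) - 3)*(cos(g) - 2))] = (sin(g)^2 - 6*cos(g) + 20)*sin(g)/(3*(cos(g) - 3)^2*(cos(g) - 2)^2)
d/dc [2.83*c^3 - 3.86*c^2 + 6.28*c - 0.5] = 8.49*c^2 - 7.72*c + 6.28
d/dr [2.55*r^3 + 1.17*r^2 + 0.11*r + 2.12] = 7.65*r^2 + 2.34*r + 0.11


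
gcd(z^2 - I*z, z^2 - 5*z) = z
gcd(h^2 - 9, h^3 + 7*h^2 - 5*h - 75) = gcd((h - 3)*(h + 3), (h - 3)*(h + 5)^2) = h - 3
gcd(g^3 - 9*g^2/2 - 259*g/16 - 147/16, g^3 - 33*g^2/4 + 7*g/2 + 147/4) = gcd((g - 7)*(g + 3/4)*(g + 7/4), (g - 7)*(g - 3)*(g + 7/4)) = g^2 - 21*g/4 - 49/4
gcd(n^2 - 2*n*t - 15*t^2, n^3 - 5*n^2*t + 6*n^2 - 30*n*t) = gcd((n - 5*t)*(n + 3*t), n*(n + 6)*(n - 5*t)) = -n + 5*t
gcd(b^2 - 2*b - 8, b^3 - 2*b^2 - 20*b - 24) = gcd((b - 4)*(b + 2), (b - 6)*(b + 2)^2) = b + 2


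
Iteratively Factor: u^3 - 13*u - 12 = (u + 1)*(u^2 - u - 12) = (u - 4)*(u + 1)*(u + 3)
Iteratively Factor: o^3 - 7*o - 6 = (o - 3)*(o^2 + 3*o + 2) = (o - 3)*(o + 2)*(o + 1)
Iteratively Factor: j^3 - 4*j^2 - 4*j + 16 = (j - 2)*(j^2 - 2*j - 8) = (j - 4)*(j - 2)*(j + 2)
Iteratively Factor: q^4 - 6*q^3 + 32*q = (q)*(q^3 - 6*q^2 + 32) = q*(q + 2)*(q^2 - 8*q + 16) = q*(q - 4)*(q + 2)*(q - 4)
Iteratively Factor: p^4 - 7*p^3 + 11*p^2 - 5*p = (p)*(p^3 - 7*p^2 + 11*p - 5) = p*(p - 1)*(p^2 - 6*p + 5) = p*(p - 1)^2*(p - 5)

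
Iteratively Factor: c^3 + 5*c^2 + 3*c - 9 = (c + 3)*(c^2 + 2*c - 3) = (c + 3)^2*(c - 1)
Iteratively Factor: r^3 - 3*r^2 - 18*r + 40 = (r - 5)*(r^2 + 2*r - 8) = (r - 5)*(r + 4)*(r - 2)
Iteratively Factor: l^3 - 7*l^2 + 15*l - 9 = (l - 3)*(l^2 - 4*l + 3) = (l - 3)^2*(l - 1)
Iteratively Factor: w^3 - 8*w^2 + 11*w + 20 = (w - 5)*(w^2 - 3*w - 4) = (w - 5)*(w + 1)*(w - 4)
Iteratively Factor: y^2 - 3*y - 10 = (y + 2)*(y - 5)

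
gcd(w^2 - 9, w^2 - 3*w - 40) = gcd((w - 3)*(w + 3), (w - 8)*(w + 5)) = 1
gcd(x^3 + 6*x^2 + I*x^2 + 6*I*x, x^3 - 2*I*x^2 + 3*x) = x^2 + I*x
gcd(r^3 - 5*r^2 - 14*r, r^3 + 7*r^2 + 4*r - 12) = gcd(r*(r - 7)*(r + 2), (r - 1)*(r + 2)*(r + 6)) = r + 2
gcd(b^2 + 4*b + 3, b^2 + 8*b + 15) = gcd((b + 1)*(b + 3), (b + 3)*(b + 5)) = b + 3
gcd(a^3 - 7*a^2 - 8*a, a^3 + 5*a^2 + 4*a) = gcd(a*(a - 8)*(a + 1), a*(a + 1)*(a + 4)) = a^2 + a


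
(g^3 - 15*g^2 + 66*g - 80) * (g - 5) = g^4 - 20*g^3 + 141*g^2 - 410*g + 400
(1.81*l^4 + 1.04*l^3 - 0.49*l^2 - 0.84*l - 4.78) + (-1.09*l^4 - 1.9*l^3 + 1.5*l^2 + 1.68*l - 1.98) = 0.72*l^4 - 0.86*l^3 + 1.01*l^2 + 0.84*l - 6.76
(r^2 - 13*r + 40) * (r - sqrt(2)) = r^3 - 13*r^2 - sqrt(2)*r^2 + 13*sqrt(2)*r + 40*r - 40*sqrt(2)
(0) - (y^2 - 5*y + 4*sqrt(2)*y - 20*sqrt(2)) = -y^2 - 4*sqrt(2)*y + 5*y + 20*sqrt(2)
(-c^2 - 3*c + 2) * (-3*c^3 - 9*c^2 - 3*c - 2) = 3*c^5 + 18*c^4 + 24*c^3 - 7*c^2 - 4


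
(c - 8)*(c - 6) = c^2 - 14*c + 48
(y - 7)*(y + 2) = y^2 - 5*y - 14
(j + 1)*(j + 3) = j^2 + 4*j + 3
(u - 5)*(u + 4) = u^2 - u - 20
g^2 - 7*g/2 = g*(g - 7/2)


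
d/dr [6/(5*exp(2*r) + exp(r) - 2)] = (-60*exp(r) - 6)*exp(r)/(5*exp(2*r) + exp(r) - 2)^2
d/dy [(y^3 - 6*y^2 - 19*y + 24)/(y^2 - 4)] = (y^4 + 7*y^2 + 76)/(y^4 - 8*y^2 + 16)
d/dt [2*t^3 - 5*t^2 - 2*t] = 6*t^2 - 10*t - 2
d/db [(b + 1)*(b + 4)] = 2*b + 5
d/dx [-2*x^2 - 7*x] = -4*x - 7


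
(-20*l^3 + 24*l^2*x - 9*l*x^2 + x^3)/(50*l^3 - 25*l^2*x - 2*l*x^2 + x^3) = (-2*l + x)/(5*l + x)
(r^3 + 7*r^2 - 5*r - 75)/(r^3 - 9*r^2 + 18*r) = (r^2 + 10*r + 25)/(r*(r - 6))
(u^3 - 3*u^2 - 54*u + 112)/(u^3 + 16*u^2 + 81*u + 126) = (u^2 - 10*u + 16)/(u^2 + 9*u + 18)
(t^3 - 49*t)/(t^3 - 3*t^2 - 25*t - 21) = t*(t + 7)/(t^2 + 4*t + 3)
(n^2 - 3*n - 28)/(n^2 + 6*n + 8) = (n - 7)/(n + 2)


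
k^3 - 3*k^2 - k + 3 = (k - 3)*(k - 1)*(k + 1)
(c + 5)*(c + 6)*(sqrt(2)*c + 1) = sqrt(2)*c^3 + c^2 + 11*sqrt(2)*c^2 + 11*c + 30*sqrt(2)*c + 30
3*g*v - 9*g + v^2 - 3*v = (3*g + v)*(v - 3)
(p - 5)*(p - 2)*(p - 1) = p^3 - 8*p^2 + 17*p - 10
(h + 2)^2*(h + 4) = h^3 + 8*h^2 + 20*h + 16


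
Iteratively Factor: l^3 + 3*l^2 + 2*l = (l + 1)*(l^2 + 2*l) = (l + 1)*(l + 2)*(l)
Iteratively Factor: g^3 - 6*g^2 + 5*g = (g - 5)*(g^2 - g) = (g - 5)*(g - 1)*(g)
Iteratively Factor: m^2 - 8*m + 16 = (m - 4)*(m - 4)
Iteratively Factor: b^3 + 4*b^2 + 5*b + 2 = (b + 1)*(b^2 + 3*b + 2) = (b + 1)^2*(b + 2)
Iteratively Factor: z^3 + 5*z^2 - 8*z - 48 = (z - 3)*(z^2 + 8*z + 16) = (z - 3)*(z + 4)*(z + 4)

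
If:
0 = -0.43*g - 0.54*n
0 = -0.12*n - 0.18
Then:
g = 1.88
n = -1.50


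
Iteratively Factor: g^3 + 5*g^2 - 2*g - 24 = (g - 2)*(g^2 + 7*g + 12) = (g - 2)*(g + 3)*(g + 4)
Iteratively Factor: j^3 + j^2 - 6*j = (j + 3)*(j^2 - 2*j) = j*(j + 3)*(j - 2)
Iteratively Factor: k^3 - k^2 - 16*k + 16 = (k - 4)*(k^2 + 3*k - 4) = (k - 4)*(k - 1)*(k + 4)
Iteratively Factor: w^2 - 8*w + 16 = (w - 4)*(w - 4)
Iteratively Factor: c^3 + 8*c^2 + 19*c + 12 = (c + 1)*(c^2 + 7*c + 12) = (c + 1)*(c + 3)*(c + 4)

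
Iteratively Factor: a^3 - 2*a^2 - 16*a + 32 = (a + 4)*(a^2 - 6*a + 8) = (a - 4)*(a + 4)*(a - 2)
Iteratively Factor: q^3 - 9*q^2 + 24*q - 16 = (q - 1)*(q^2 - 8*q + 16) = (q - 4)*(q - 1)*(q - 4)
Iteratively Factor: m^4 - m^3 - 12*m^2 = (m + 3)*(m^3 - 4*m^2) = m*(m + 3)*(m^2 - 4*m) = m*(m - 4)*(m + 3)*(m)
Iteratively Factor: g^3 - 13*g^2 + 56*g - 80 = (g - 4)*(g^2 - 9*g + 20) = (g - 4)^2*(g - 5)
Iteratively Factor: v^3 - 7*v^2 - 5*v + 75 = (v + 3)*(v^2 - 10*v + 25) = (v - 5)*(v + 3)*(v - 5)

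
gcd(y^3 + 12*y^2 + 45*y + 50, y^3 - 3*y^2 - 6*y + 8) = y + 2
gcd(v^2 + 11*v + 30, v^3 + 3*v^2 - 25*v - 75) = v + 5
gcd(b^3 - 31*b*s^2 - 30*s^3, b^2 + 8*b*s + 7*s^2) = b + s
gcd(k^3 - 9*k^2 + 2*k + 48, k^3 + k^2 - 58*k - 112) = k^2 - 6*k - 16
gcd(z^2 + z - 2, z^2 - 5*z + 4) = z - 1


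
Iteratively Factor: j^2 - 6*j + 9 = (j - 3)*(j - 3)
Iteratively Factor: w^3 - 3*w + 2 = (w - 1)*(w^2 + w - 2) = (w - 1)*(w + 2)*(w - 1)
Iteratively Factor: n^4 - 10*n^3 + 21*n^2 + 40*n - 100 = (n - 2)*(n^3 - 8*n^2 + 5*n + 50) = (n - 5)*(n - 2)*(n^2 - 3*n - 10) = (n - 5)*(n - 2)*(n + 2)*(n - 5)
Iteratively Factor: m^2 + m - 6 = (m - 2)*(m + 3)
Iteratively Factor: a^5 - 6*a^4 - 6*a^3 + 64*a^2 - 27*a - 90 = (a - 3)*(a^4 - 3*a^3 - 15*a^2 + 19*a + 30) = (a - 3)*(a + 3)*(a^3 - 6*a^2 + 3*a + 10) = (a - 5)*(a - 3)*(a + 3)*(a^2 - a - 2) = (a - 5)*(a - 3)*(a + 1)*(a + 3)*(a - 2)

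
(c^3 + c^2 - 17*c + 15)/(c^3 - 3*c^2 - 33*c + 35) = (c - 3)/(c - 7)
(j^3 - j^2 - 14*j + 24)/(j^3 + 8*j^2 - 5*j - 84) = (j - 2)/(j + 7)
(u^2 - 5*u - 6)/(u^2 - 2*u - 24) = (u + 1)/(u + 4)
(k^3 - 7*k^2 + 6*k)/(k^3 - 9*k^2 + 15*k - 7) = k*(k - 6)/(k^2 - 8*k + 7)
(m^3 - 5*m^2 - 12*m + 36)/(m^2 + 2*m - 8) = (m^2 - 3*m - 18)/(m + 4)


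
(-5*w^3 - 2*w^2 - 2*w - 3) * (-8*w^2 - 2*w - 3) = 40*w^5 + 26*w^4 + 35*w^3 + 34*w^2 + 12*w + 9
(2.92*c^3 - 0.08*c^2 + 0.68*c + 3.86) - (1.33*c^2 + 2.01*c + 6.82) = 2.92*c^3 - 1.41*c^2 - 1.33*c - 2.96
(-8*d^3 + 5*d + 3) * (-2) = 16*d^3 - 10*d - 6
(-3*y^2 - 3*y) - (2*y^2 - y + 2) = -5*y^2 - 2*y - 2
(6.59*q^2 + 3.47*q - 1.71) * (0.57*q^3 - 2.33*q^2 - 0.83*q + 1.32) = 3.7563*q^5 - 13.3768*q^4 - 14.5295*q^3 + 9.803*q^2 + 5.9997*q - 2.2572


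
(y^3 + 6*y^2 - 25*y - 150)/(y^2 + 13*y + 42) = (y^2 - 25)/(y + 7)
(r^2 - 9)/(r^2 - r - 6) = (r + 3)/(r + 2)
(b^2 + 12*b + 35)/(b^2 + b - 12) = (b^2 + 12*b + 35)/(b^2 + b - 12)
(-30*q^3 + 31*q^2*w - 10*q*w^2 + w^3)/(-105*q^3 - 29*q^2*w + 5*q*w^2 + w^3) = (6*q^2 - 5*q*w + w^2)/(21*q^2 + 10*q*w + w^2)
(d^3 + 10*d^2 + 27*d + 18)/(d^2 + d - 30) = (d^2 + 4*d + 3)/(d - 5)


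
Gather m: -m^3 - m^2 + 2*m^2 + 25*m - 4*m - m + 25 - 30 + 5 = -m^3 + m^2 + 20*m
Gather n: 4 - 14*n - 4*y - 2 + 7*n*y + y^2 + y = n*(7*y - 14) + y^2 - 3*y + 2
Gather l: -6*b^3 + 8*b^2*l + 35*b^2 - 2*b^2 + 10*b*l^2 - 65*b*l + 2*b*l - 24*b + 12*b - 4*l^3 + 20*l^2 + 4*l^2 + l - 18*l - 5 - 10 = -6*b^3 + 33*b^2 - 12*b - 4*l^3 + l^2*(10*b + 24) + l*(8*b^2 - 63*b - 17) - 15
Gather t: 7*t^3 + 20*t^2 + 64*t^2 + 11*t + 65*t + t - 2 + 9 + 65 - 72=7*t^3 + 84*t^2 + 77*t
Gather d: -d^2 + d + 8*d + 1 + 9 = -d^2 + 9*d + 10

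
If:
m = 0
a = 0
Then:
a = 0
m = 0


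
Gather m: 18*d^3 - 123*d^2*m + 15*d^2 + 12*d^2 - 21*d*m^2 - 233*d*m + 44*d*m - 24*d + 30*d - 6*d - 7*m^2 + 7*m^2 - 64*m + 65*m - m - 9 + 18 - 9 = 18*d^3 + 27*d^2 - 21*d*m^2 + m*(-123*d^2 - 189*d)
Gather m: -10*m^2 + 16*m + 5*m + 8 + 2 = -10*m^2 + 21*m + 10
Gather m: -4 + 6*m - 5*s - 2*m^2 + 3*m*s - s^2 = -2*m^2 + m*(3*s + 6) - s^2 - 5*s - 4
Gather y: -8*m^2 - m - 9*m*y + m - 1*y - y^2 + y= -8*m^2 - 9*m*y - y^2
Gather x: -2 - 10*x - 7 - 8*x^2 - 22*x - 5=-8*x^2 - 32*x - 14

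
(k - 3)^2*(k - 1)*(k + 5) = k^4 - 2*k^3 - 20*k^2 + 66*k - 45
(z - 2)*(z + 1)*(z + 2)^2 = z^4 + 3*z^3 - 2*z^2 - 12*z - 8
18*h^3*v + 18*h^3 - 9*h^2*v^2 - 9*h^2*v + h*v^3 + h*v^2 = (-6*h + v)*(-3*h + v)*(h*v + h)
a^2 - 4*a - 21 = (a - 7)*(a + 3)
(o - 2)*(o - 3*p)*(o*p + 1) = o^3*p - 3*o^2*p^2 - 2*o^2*p + o^2 + 6*o*p^2 - 3*o*p - 2*o + 6*p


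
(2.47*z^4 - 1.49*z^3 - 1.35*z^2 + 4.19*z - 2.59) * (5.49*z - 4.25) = 13.5603*z^5 - 18.6776*z^4 - 1.079*z^3 + 28.7406*z^2 - 32.0266*z + 11.0075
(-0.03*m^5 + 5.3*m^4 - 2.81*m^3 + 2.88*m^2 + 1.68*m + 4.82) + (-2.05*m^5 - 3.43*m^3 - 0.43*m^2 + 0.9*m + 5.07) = -2.08*m^5 + 5.3*m^4 - 6.24*m^3 + 2.45*m^2 + 2.58*m + 9.89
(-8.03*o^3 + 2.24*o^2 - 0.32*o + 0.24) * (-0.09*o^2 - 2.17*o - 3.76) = 0.7227*o^5 + 17.2235*o^4 + 25.3608*o^3 - 7.7496*o^2 + 0.6824*o - 0.9024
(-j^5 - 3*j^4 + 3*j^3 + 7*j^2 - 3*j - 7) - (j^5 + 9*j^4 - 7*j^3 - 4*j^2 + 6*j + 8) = -2*j^5 - 12*j^4 + 10*j^3 + 11*j^2 - 9*j - 15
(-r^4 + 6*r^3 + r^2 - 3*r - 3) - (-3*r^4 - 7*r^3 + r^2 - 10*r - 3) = 2*r^4 + 13*r^3 + 7*r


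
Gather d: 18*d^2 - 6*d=18*d^2 - 6*d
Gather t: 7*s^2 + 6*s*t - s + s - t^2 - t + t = 7*s^2 + 6*s*t - t^2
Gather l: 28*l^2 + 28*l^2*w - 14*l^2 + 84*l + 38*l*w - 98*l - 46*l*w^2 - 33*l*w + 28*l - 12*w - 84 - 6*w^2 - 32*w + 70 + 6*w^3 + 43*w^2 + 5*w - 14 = l^2*(28*w + 14) + l*(-46*w^2 + 5*w + 14) + 6*w^3 + 37*w^2 - 39*w - 28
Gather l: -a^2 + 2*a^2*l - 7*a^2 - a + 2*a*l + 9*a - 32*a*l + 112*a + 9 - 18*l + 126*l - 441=-8*a^2 + 120*a + l*(2*a^2 - 30*a + 108) - 432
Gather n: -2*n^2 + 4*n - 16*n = -2*n^2 - 12*n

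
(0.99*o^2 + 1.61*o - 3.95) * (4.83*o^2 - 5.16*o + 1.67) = 4.7817*o^4 + 2.6679*o^3 - 25.7328*o^2 + 23.0707*o - 6.5965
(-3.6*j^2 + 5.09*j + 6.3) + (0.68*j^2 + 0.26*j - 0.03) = -2.92*j^2 + 5.35*j + 6.27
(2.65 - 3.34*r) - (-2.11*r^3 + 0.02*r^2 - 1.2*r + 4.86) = 2.11*r^3 - 0.02*r^2 - 2.14*r - 2.21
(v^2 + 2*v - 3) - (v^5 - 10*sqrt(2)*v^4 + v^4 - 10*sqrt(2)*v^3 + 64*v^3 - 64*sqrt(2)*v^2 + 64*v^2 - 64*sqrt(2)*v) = -v^5 - v^4 + 10*sqrt(2)*v^4 - 64*v^3 + 10*sqrt(2)*v^3 - 63*v^2 + 64*sqrt(2)*v^2 + 2*v + 64*sqrt(2)*v - 3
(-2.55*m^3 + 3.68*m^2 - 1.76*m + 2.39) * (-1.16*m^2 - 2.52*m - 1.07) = 2.958*m^5 + 2.1572*m^4 - 4.5035*m^3 - 2.2748*m^2 - 4.1396*m - 2.5573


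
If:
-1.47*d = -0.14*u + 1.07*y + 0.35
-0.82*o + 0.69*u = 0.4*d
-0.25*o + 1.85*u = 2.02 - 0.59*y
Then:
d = -0.756800466234429*y - 0.119914188749582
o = 0.113746630727763*y + 1.10266753415745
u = 1.24090101812939 - 0.303547752604356*y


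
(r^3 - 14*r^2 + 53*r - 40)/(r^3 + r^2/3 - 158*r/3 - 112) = 3*(r^2 - 6*r + 5)/(3*r^2 + 25*r + 42)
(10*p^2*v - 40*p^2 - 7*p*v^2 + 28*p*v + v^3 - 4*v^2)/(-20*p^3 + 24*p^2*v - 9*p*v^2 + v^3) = (4 - v)/(2*p - v)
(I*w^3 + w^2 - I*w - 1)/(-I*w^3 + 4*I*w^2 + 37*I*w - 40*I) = (-w^2 + w*(-1 + I) + I)/(w^2 - 3*w - 40)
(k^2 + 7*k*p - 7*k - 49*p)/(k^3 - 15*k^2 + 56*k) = (k + 7*p)/(k*(k - 8))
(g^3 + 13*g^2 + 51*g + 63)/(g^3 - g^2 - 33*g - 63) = (g + 7)/(g - 7)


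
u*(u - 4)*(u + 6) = u^3 + 2*u^2 - 24*u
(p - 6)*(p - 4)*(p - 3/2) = p^3 - 23*p^2/2 + 39*p - 36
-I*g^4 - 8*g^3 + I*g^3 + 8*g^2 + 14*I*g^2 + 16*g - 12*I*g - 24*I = (g - 2)*(g - 6*I)*(g - 2*I)*(-I*g - I)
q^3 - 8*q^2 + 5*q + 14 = (q - 7)*(q - 2)*(q + 1)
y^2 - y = y*(y - 1)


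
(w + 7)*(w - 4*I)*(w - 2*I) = w^3 + 7*w^2 - 6*I*w^2 - 8*w - 42*I*w - 56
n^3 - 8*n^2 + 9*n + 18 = (n - 6)*(n - 3)*(n + 1)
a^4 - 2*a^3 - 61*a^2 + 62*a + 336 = (a - 8)*(a - 3)*(a + 2)*(a + 7)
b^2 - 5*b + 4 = (b - 4)*(b - 1)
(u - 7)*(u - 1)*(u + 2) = u^3 - 6*u^2 - 9*u + 14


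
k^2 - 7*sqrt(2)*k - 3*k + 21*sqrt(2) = (k - 3)*(k - 7*sqrt(2))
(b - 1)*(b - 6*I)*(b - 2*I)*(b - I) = b^4 - b^3 - 9*I*b^3 - 20*b^2 + 9*I*b^2 + 20*b + 12*I*b - 12*I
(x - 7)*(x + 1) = x^2 - 6*x - 7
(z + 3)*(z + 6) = z^2 + 9*z + 18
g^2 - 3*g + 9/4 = (g - 3/2)^2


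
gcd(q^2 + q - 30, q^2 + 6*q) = q + 6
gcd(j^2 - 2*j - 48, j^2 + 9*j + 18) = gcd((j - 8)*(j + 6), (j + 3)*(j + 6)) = j + 6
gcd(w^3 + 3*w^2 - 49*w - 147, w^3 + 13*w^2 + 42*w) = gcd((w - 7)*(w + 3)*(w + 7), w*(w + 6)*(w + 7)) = w + 7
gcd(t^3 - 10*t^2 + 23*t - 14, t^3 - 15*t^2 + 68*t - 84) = t^2 - 9*t + 14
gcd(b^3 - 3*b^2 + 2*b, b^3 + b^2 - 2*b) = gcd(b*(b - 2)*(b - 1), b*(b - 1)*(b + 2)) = b^2 - b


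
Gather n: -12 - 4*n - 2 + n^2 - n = n^2 - 5*n - 14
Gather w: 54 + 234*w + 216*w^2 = 216*w^2 + 234*w + 54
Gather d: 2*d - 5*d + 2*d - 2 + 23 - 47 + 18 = -d - 8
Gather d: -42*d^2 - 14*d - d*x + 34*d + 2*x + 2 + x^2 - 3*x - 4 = -42*d^2 + d*(20 - x) + x^2 - x - 2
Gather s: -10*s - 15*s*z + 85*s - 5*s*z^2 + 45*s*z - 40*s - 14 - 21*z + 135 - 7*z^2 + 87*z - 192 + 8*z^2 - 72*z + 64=s*(-5*z^2 + 30*z + 35) + z^2 - 6*z - 7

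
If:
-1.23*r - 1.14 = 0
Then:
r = -0.93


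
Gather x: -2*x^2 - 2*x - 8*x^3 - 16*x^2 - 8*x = -8*x^3 - 18*x^2 - 10*x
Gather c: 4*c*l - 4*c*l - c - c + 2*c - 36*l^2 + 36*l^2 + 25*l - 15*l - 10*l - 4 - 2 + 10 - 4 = 0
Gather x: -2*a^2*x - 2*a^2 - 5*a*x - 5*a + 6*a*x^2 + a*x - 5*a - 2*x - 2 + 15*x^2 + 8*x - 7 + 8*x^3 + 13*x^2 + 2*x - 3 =-2*a^2 - 10*a + 8*x^3 + x^2*(6*a + 28) + x*(-2*a^2 - 4*a + 8) - 12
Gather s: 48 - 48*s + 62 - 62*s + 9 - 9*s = 119 - 119*s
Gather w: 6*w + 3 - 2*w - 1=4*w + 2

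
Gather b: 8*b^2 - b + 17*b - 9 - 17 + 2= 8*b^2 + 16*b - 24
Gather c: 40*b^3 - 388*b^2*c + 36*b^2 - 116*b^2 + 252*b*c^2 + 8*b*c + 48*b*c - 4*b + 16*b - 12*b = 40*b^3 - 80*b^2 + 252*b*c^2 + c*(-388*b^2 + 56*b)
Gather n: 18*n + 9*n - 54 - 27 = 27*n - 81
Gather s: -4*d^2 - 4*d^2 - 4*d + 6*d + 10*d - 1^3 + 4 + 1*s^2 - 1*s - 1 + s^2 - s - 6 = -8*d^2 + 12*d + 2*s^2 - 2*s - 4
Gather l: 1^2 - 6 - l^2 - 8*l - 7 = -l^2 - 8*l - 12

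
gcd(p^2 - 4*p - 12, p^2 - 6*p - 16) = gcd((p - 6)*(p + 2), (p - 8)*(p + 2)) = p + 2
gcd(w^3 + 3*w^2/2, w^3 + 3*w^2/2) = w^3 + 3*w^2/2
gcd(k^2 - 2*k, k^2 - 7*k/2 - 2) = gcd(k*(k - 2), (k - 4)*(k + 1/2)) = 1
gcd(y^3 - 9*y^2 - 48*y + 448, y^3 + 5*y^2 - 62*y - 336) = y^2 - y - 56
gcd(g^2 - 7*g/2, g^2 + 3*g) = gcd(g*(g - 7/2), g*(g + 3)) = g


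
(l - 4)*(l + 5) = l^2 + l - 20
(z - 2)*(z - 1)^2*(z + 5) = z^4 + z^3 - 15*z^2 + 23*z - 10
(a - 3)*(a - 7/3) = a^2 - 16*a/3 + 7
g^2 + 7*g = g*(g + 7)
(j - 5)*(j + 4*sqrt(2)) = j^2 - 5*j + 4*sqrt(2)*j - 20*sqrt(2)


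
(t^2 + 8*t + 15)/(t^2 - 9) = (t + 5)/(t - 3)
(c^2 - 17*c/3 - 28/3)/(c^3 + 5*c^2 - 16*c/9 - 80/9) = 3*(c - 7)/(3*c^2 + 11*c - 20)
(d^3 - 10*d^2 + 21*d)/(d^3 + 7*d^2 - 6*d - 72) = d*(d - 7)/(d^2 + 10*d + 24)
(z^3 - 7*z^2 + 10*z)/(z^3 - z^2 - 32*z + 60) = z/(z + 6)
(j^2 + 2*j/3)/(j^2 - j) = (j + 2/3)/(j - 1)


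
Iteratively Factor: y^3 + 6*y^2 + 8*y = (y + 4)*(y^2 + 2*y) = (y + 2)*(y + 4)*(y)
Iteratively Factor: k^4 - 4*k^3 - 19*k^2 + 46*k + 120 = (k - 5)*(k^3 + k^2 - 14*k - 24) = (k - 5)*(k - 4)*(k^2 + 5*k + 6) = (k - 5)*(k - 4)*(k + 2)*(k + 3)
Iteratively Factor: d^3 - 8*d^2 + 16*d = (d)*(d^2 - 8*d + 16) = d*(d - 4)*(d - 4)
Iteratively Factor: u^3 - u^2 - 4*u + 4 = (u - 1)*(u^2 - 4) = (u - 2)*(u - 1)*(u + 2)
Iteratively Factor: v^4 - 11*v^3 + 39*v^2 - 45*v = (v - 5)*(v^3 - 6*v^2 + 9*v) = (v - 5)*(v - 3)*(v^2 - 3*v) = (v - 5)*(v - 3)^2*(v)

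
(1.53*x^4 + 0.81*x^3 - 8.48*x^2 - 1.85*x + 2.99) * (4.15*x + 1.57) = 6.3495*x^5 + 5.7636*x^4 - 33.9203*x^3 - 20.9911*x^2 + 9.504*x + 4.6943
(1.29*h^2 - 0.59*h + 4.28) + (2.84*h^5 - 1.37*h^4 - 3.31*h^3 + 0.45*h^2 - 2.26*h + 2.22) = 2.84*h^5 - 1.37*h^4 - 3.31*h^3 + 1.74*h^2 - 2.85*h + 6.5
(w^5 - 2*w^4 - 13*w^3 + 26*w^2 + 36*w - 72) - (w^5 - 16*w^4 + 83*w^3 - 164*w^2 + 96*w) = 14*w^4 - 96*w^3 + 190*w^2 - 60*w - 72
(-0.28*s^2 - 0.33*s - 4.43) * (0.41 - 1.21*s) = 0.3388*s^3 + 0.2845*s^2 + 5.225*s - 1.8163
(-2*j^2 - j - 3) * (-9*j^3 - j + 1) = 18*j^5 + 9*j^4 + 29*j^3 - j^2 + 2*j - 3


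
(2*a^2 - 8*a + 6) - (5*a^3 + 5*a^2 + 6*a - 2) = -5*a^3 - 3*a^2 - 14*a + 8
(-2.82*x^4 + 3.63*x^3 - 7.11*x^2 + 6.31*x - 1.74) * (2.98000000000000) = -8.4036*x^4 + 10.8174*x^3 - 21.1878*x^2 + 18.8038*x - 5.1852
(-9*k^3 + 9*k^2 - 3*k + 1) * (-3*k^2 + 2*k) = 27*k^5 - 45*k^4 + 27*k^3 - 9*k^2 + 2*k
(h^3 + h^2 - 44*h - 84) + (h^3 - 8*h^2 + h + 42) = 2*h^3 - 7*h^2 - 43*h - 42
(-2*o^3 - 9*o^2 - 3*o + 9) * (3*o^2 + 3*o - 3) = -6*o^5 - 33*o^4 - 30*o^3 + 45*o^2 + 36*o - 27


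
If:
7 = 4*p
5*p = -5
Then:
No Solution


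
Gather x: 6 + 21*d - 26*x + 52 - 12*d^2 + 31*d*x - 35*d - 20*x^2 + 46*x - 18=-12*d^2 - 14*d - 20*x^2 + x*(31*d + 20) + 40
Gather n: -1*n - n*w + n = -n*w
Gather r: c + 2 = c + 2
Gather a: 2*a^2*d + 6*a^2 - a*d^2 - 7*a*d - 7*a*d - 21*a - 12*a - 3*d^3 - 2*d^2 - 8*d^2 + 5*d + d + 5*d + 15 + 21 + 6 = a^2*(2*d + 6) + a*(-d^2 - 14*d - 33) - 3*d^3 - 10*d^2 + 11*d + 42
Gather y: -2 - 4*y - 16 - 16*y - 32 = -20*y - 50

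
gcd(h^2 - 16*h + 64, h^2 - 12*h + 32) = h - 8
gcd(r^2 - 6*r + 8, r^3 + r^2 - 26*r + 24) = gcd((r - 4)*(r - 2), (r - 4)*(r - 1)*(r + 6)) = r - 4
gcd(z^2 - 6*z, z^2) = z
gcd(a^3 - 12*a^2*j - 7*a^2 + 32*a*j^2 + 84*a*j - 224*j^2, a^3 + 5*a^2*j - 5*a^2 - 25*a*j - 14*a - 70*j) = a - 7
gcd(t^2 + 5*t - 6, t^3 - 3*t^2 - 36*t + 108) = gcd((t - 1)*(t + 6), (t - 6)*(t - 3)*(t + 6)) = t + 6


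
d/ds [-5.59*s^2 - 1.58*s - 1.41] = -11.18*s - 1.58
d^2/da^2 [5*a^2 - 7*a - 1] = 10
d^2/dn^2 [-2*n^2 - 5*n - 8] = -4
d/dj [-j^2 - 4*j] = -2*j - 4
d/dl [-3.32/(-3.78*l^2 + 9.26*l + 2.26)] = (30.7432 - 25.0992*l)/(-3.78*l^2 + 9.26*l + 2.26)^2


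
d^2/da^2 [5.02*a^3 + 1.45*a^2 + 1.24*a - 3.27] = 30.12*a + 2.9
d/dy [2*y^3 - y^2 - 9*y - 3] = 6*y^2 - 2*y - 9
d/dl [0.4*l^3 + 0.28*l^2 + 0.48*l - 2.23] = 1.2*l^2 + 0.56*l + 0.48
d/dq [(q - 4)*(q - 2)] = 2*q - 6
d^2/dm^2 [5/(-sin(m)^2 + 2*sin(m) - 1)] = 10*(2*sin(m) + 3)/(sin(m) - 1)^3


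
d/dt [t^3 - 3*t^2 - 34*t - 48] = 3*t^2 - 6*t - 34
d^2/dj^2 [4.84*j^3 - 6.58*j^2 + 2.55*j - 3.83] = 29.04*j - 13.16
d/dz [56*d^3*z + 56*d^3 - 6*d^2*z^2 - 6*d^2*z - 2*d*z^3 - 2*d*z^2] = 2*d*(28*d^2 - 6*d*z - 3*d - 3*z^2 - 2*z)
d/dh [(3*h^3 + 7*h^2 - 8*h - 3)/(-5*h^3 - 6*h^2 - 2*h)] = (17*h^4 - 92*h^3 - 107*h^2 - 36*h - 6)/(h^2*(25*h^4 + 60*h^3 + 56*h^2 + 24*h + 4))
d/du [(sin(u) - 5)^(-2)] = -2*cos(u)/(sin(u) - 5)^3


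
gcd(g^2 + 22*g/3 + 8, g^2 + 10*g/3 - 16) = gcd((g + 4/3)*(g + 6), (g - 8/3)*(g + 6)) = g + 6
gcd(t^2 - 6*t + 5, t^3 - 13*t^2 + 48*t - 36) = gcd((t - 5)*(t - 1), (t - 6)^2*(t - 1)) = t - 1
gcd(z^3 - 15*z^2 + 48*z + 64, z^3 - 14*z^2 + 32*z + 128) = z^2 - 16*z + 64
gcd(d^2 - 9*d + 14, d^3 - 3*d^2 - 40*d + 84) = d^2 - 9*d + 14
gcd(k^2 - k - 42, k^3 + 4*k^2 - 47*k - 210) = k^2 - k - 42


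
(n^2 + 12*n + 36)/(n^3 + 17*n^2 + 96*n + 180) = 1/(n + 5)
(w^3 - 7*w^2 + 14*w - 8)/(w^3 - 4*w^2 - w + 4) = (w - 2)/(w + 1)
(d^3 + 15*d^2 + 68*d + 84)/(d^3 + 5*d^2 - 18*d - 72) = (d^2 + 9*d + 14)/(d^2 - d - 12)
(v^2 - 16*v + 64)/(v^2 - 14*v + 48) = (v - 8)/(v - 6)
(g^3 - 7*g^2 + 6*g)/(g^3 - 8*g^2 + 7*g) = (g - 6)/(g - 7)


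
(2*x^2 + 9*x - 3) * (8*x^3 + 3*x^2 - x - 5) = 16*x^5 + 78*x^4 + x^3 - 28*x^2 - 42*x + 15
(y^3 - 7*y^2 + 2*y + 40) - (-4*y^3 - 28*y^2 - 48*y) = 5*y^3 + 21*y^2 + 50*y + 40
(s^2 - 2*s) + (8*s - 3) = s^2 + 6*s - 3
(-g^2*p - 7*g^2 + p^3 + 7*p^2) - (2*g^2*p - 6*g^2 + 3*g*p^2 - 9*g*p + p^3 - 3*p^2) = -3*g^2*p - g^2 - 3*g*p^2 + 9*g*p + 10*p^2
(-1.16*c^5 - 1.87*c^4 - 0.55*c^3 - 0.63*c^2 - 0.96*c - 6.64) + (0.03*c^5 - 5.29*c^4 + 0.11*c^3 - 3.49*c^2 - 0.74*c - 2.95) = -1.13*c^5 - 7.16*c^4 - 0.44*c^3 - 4.12*c^2 - 1.7*c - 9.59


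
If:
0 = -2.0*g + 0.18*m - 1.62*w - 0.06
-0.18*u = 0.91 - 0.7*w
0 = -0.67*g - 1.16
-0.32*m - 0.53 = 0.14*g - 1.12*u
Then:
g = -1.73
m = -19.51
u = -5.32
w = -0.07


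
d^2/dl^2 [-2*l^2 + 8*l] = -4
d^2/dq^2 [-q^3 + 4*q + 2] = -6*q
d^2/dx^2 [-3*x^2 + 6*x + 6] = -6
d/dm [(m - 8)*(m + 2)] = 2*m - 6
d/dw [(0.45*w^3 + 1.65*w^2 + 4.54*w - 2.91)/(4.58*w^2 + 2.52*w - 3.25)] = (2.061*w^4 + 2.268*w^3 - 21.0227*w^2 + 15.9306*w - 7.4218)/(20.9764*w^4 + 23.0832*w^3 - 23.4196*w^2 - 16.38*w + 10.5625)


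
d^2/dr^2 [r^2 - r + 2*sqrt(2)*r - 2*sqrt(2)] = 2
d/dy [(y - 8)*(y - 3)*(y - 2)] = 3*y^2 - 26*y + 46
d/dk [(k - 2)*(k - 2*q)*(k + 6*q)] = 3*k^2 + 8*k*q - 4*k - 12*q^2 - 8*q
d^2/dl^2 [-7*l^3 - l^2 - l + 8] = -42*l - 2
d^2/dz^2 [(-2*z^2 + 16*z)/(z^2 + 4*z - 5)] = 12*(4*z^3 - 5*z^2 + 40*z + 45)/(z^6 + 12*z^5 + 33*z^4 - 56*z^3 - 165*z^2 + 300*z - 125)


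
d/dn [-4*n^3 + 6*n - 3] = 6 - 12*n^2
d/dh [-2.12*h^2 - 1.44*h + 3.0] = -4.24*h - 1.44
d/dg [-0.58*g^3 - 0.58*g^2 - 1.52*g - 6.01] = -1.74*g^2 - 1.16*g - 1.52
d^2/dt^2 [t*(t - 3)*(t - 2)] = 6*t - 10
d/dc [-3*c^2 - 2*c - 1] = -6*c - 2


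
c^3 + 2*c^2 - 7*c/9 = c*(c - 1/3)*(c + 7/3)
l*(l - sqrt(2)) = l^2 - sqrt(2)*l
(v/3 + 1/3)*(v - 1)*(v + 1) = v^3/3 + v^2/3 - v/3 - 1/3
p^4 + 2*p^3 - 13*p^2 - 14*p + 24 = (p - 3)*(p - 1)*(p + 2)*(p + 4)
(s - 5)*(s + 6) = s^2 + s - 30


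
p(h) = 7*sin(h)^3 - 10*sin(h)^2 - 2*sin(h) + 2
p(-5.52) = -1.85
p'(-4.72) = -0.01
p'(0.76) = -4.21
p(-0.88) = -5.60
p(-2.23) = -6.13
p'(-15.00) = -15.11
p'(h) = 21*sin(h)^2*cos(h) - 20*sin(h)*cos(h) - 2*cos(h)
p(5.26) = -7.94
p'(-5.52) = -4.18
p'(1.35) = -0.33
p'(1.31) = -0.44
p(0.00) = 2.00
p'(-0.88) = 16.50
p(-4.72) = -3.00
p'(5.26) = 15.82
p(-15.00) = -2.85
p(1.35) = -2.97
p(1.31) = -2.95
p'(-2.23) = -16.50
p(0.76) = -1.84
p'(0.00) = -2.00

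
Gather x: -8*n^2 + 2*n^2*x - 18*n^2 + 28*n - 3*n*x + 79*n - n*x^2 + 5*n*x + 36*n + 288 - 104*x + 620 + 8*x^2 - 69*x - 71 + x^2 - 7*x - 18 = -26*n^2 + 143*n + x^2*(9 - n) + x*(2*n^2 + 2*n - 180) + 819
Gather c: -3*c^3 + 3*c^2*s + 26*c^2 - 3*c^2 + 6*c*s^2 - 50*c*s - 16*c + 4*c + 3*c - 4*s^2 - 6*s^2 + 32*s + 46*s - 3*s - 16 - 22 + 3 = -3*c^3 + c^2*(3*s + 23) + c*(6*s^2 - 50*s - 9) - 10*s^2 + 75*s - 35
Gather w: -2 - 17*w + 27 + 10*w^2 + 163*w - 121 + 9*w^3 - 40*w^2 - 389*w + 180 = 9*w^3 - 30*w^2 - 243*w + 84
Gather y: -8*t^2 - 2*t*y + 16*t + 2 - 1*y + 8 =-8*t^2 + 16*t + y*(-2*t - 1) + 10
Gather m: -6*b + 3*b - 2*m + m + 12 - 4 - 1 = -3*b - m + 7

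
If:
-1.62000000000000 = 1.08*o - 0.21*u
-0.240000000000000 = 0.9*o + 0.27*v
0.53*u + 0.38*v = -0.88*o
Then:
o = -1.60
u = -0.53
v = 4.46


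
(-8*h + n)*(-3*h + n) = 24*h^2 - 11*h*n + n^2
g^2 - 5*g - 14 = (g - 7)*(g + 2)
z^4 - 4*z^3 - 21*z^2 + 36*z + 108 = (z - 6)*(z - 3)*(z + 2)*(z + 3)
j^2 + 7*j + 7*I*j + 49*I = (j + 7)*(j + 7*I)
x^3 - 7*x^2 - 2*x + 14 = (x - 7)*(x - sqrt(2))*(x + sqrt(2))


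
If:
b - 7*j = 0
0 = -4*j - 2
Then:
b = -7/2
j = -1/2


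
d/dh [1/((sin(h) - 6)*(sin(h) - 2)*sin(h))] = (-3*cos(h) + 16/tan(h) - 12*cos(h)/sin(h)^2)/((sin(h) - 6)^2*(sin(h) - 2)^2)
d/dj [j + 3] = 1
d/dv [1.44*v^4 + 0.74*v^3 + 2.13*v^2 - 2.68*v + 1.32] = 5.76*v^3 + 2.22*v^2 + 4.26*v - 2.68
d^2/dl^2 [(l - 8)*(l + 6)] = 2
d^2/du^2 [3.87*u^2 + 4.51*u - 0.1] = 7.74000000000000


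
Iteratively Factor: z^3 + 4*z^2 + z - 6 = (z + 2)*(z^2 + 2*z - 3) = (z - 1)*(z + 2)*(z + 3)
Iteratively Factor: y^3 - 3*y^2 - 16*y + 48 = (y - 3)*(y^2 - 16) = (y - 3)*(y + 4)*(y - 4)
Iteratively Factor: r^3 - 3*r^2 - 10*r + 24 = (r + 3)*(r^2 - 6*r + 8) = (r - 2)*(r + 3)*(r - 4)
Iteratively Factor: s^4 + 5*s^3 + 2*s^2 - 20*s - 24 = (s + 3)*(s^3 + 2*s^2 - 4*s - 8) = (s + 2)*(s + 3)*(s^2 - 4) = (s - 2)*(s + 2)*(s + 3)*(s + 2)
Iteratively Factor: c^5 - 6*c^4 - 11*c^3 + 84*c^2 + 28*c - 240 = (c - 4)*(c^4 - 2*c^3 - 19*c^2 + 8*c + 60) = (c - 5)*(c - 4)*(c^3 + 3*c^2 - 4*c - 12) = (c - 5)*(c - 4)*(c + 3)*(c^2 - 4) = (c - 5)*(c - 4)*(c - 2)*(c + 3)*(c + 2)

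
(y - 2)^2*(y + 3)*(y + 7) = y^4 + 6*y^3 - 15*y^2 - 44*y + 84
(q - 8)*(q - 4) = q^2 - 12*q + 32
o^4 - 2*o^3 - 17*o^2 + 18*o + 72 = (o - 4)*(o - 3)*(o + 2)*(o + 3)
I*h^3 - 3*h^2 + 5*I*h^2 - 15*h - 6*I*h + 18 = (h + 6)*(h + 3*I)*(I*h - I)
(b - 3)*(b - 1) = b^2 - 4*b + 3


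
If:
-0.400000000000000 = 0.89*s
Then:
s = -0.45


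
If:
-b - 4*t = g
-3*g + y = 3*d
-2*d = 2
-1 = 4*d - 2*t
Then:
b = 5 - y/3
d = -1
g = y/3 + 1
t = -3/2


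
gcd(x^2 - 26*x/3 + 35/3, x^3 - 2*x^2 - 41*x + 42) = x - 7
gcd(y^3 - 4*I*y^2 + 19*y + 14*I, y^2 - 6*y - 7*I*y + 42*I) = y - 7*I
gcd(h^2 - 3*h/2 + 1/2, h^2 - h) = h - 1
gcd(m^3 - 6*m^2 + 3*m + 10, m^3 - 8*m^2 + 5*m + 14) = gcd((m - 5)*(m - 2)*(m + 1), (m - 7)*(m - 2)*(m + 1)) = m^2 - m - 2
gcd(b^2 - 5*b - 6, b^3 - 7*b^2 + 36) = b - 6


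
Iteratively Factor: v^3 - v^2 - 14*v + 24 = (v - 2)*(v^2 + v - 12) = (v - 3)*(v - 2)*(v + 4)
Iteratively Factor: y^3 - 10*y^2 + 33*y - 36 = (y - 4)*(y^2 - 6*y + 9) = (y - 4)*(y - 3)*(y - 3)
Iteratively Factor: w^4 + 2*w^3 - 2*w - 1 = (w + 1)*(w^3 + w^2 - w - 1) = (w + 1)^2*(w^2 - 1) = (w - 1)*(w + 1)^2*(w + 1)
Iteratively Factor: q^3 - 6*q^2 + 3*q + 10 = (q - 5)*(q^2 - q - 2) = (q - 5)*(q - 2)*(q + 1)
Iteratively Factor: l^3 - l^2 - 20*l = (l + 4)*(l^2 - 5*l) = (l - 5)*(l + 4)*(l)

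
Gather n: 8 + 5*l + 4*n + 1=5*l + 4*n + 9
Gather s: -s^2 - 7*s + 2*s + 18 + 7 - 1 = -s^2 - 5*s + 24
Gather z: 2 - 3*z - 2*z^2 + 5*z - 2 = -2*z^2 + 2*z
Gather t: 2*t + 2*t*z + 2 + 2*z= t*(2*z + 2) + 2*z + 2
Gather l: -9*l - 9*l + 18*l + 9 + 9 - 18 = 0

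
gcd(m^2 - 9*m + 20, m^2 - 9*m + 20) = m^2 - 9*m + 20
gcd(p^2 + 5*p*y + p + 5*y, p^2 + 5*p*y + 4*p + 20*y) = p + 5*y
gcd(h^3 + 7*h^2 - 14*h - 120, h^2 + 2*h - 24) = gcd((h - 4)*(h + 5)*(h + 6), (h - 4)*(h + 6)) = h^2 + 2*h - 24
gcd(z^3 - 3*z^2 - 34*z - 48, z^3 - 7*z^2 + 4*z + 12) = 1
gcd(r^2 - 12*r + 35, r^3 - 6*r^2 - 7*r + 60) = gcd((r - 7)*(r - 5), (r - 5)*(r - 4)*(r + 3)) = r - 5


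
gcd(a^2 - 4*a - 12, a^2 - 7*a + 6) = a - 6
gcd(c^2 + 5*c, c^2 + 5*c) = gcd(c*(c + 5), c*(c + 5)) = c^2 + 5*c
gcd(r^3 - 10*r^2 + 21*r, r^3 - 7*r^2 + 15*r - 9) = r - 3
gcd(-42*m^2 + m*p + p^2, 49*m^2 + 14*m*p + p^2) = 7*m + p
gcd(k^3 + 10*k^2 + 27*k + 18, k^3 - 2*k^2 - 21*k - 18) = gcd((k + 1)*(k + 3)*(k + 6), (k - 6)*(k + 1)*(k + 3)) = k^2 + 4*k + 3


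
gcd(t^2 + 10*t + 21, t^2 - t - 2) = 1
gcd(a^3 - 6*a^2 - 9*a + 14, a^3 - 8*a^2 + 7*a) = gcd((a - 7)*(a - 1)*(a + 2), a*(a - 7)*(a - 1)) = a^2 - 8*a + 7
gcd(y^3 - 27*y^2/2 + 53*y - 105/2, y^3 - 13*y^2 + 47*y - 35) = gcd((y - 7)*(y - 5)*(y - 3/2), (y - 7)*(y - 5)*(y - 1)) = y^2 - 12*y + 35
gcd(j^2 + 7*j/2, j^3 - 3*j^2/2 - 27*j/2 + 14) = j + 7/2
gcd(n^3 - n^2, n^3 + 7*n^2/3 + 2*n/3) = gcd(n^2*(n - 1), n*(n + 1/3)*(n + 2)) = n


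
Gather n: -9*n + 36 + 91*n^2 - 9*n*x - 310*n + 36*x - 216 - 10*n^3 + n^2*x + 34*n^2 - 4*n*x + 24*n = -10*n^3 + n^2*(x + 125) + n*(-13*x - 295) + 36*x - 180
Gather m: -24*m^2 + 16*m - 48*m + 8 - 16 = -24*m^2 - 32*m - 8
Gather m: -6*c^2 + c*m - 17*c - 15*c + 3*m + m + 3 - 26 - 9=-6*c^2 - 32*c + m*(c + 4) - 32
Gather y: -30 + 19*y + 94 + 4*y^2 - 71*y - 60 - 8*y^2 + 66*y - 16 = -4*y^2 + 14*y - 12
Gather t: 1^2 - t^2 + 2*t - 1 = -t^2 + 2*t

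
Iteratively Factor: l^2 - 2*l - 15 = (l - 5)*(l + 3)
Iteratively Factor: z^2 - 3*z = (z - 3)*(z)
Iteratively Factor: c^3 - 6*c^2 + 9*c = (c)*(c^2 - 6*c + 9) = c*(c - 3)*(c - 3)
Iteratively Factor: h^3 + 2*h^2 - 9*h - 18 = (h + 2)*(h^2 - 9) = (h - 3)*(h + 2)*(h + 3)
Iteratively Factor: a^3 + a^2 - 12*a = (a)*(a^2 + a - 12) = a*(a - 3)*(a + 4)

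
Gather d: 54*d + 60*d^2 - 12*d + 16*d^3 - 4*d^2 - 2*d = 16*d^3 + 56*d^2 + 40*d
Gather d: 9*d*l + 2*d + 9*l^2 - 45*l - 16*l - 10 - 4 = d*(9*l + 2) + 9*l^2 - 61*l - 14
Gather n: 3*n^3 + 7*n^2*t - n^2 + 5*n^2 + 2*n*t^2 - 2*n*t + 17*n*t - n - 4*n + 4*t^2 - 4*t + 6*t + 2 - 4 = 3*n^3 + n^2*(7*t + 4) + n*(2*t^2 + 15*t - 5) + 4*t^2 + 2*t - 2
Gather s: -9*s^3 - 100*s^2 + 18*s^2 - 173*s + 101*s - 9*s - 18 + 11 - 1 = -9*s^3 - 82*s^2 - 81*s - 8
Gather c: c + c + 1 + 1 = 2*c + 2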